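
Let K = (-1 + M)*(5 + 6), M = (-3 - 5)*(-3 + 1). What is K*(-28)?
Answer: -4620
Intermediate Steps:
M = 16 (M = -8*(-2) = 16)
K = 165 (K = (-1 + 16)*(5 + 6) = 15*11 = 165)
K*(-28) = 165*(-28) = -4620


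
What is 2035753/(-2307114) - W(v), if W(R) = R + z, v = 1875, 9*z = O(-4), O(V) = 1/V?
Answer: -8655620833/4614228 ≈ -1875.9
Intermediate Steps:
z = -1/36 (z = (⅑)/(-4) = (⅑)*(-¼) = -1/36 ≈ -0.027778)
W(R) = -1/36 + R (W(R) = R - 1/36 = -1/36 + R)
2035753/(-2307114) - W(v) = 2035753/(-2307114) - (-1/36 + 1875) = 2035753*(-1/2307114) - 1*67499/36 = -2035753/2307114 - 67499/36 = -8655620833/4614228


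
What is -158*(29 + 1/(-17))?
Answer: -77736/17 ≈ -4572.7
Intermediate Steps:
-158*(29 + 1/(-17)) = -158*(29 - 1/17) = -158*492/17 = -77736/17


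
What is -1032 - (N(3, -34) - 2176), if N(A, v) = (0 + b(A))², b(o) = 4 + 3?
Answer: 1095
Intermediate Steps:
b(o) = 7
N(A, v) = 49 (N(A, v) = (0 + 7)² = 7² = 49)
-1032 - (N(3, -34) - 2176) = -1032 - (49 - 2176) = -1032 - 1*(-2127) = -1032 + 2127 = 1095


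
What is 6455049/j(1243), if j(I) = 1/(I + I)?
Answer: 16047251814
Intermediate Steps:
j(I) = 1/(2*I)
6455049/j(1243) = 6455049/(((½)/1243)) = 6455049/(((½)*(1/1243))) = 6455049/(1/2486) = 6455049*2486 = 16047251814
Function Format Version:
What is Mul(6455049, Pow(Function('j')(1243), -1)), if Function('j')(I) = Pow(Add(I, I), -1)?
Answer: 16047251814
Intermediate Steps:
Function('j')(I) = Mul(Rational(1, 2), Pow(I, -1)) (Function('j')(I) = Pow(Mul(2, I), -1) = Mul(Rational(1, 2), Pow(I, -1)))
Mul(6455049, Pow(Function('j')(1243), -1)) = Mul(6455049, Pow(Mul(Rational(1, 2), Pow(1243, -1)), -1)) = Mul(6455049, Pow(Mul(Rational(1, 2), Rational(1, 1243)), -1)) = Mul(6455049, Pow(Rational(1, 2486), -1)) = Mul(6455049, 2486) = 16047251814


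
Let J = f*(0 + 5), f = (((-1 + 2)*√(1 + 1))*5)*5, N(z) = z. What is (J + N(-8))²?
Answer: 31314 - 2000*√2 ≈ 28486.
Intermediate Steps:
f = 25*√2 (f = ((1*√2)*5)*5 = (√2*5)*5 = (5*√2)*5 = 25*√2 ≈ 35.355)
J = 125*√2 (J = (25*√2)*(0 + 5) = (25*√2)*5 = 125*√2 ≈ 176.78)
(J + N(-8))² = (125*√2 - 8)² = (-8 + 125*√2)²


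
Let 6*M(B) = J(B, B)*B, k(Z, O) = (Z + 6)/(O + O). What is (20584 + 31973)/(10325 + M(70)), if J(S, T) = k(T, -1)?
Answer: 157671/29645 ≈ 5.3186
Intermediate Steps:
k(Z, O) = (6 + Z)/(2*O) (k(Z, O) = (6 + Z)/((2*O)) = (6 + Z)*(1/(2*O)) = (6 + Z)/(2*O))
J(S, T) = -3 - T/2 (J(S, T) = (½)*(6 + T)/(-1) = (½)*(-1)*(6 + T) = -3 - T/2)
M(B) = B*(-3 - B/2)/6 (M(B) = ((-3 - B/2)*B)/6 = (B*(-3 - B/2))/6 = B*(-3 - B/2)/6)
(20584 + 31973)/(10325 + M(70)) = (20584 + 31973)/(10325 + (1/12)*70*(-6 - 1*70)) = 52557/(10325 + (1/12)*70*(-6 - 70)) = 52557/(10325 + (1/12)*70*(-76)) = 52557/(10325 - 1330/3) = 52557/(29645/3) = 52557*(3/29645) = 157671/29645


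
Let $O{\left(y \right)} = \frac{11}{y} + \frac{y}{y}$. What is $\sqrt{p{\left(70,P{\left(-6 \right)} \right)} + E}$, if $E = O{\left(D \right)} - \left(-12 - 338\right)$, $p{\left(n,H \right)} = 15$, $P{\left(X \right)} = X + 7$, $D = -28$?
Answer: $\frac{\sqrt{71659}}{14} \approx 19.121$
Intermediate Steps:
$O{\left(y \right)} = 1 + \frac{11}{y}$ ($O{\left(y \right)} = \frac{11}{y} + 1 = 1 + \frac{11}{y}$)
$P{\left(X \right)} = 7 + X$
$E = \frac{9817}{28}$ ($E = \frac{11 - 28}{-28} - \left(-12 - 338\right) = \left(- \frac{1}{28}\right) \left(-17\right) - \left(-12 - 338\right) = \frac{17}{28} - -350 = \frac{17}{28} + 350 = \frac{9817}{28} \approx 350.61$)
$\sqrt{p{\left(70,P{\left(-6 \right)} \right)} + E} = \sqrt{15 + \frac{9817}{28}} = \sqrt{\frac{10237}{28}} = \frac{\sqrt{71659}}{14}$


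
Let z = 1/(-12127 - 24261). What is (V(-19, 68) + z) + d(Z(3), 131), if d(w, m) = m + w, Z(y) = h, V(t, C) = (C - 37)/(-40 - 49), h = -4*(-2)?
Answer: 449027831/3238532 ≈ 138.65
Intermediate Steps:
h = 8
V(t, C) = 37/89 - C/89 (V(t, C) = (-37 + C)/(-89) = (-37 + C)*(-1/89) = 37/89 - C/89)
Z(y) = 8
z = -1/36388 (z = 1/(-36388) = -1/36388 ≈ -2.7482e-5)
(V(-19, 68) + z) + d(Z(3), 131) = ((37/89 - 1/89*68) - 1/36388) + (131 + 8) = ((37/89 - 68/89) - 1/36388) + 139 = (-31/89 - 1/36388) + 139 = -1128117/3238532 + 139 = 449027831/3238532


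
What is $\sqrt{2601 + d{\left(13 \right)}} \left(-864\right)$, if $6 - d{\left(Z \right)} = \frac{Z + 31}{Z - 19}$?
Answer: $- 288 \sqrt{23529} \approx -44177.0$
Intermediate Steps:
$d{\left(Z \right)} = 6 - \frac{31 + Z}{-19 + Z}$ ($d{\left(Z \right)} = 6 - \frac{Z + 31}{Z - 19} = 6 - \frac{31 + Z}{Z - 19} = 6 - \frac{31 + Z}{-19 + Z}$)
$\sqrt{2601 + d{\left(13 \right)}} \left(-864\right) = \sqrt{2601 + \frac{5 \left(-29 + 13\right)}{-19 + 13}} \left(-864\right) = \sqrt{2601 + 5 \frac{1}{-6} \left(-16\right)} \left(-864\right) = \sqrt{2601 + 5 \left(- \frac{1}{6}\right) \left(-16\right)} \left(-864\right) = \sqrt{2601 + \frac{40}{3}} \left(-864\right) = \sqrt{\frac{7843}{3}} \left(-864\right) = \frac{\sqrt{23529}}{3} \left(-864\right) = - 288 \sqrt{23529}$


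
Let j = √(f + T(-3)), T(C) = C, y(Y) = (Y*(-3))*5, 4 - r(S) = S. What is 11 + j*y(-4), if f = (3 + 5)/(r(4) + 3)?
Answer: 11 + 20*I*√3 ≈ 11.0 + 34.641*I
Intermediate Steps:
r(S) = 4 - S
y(Y) = -15*Y (y(Y) = -3*Y*5 = -15*Y)
f = 8/3 (f = (3 + 5)/((4 - 1*4) + 3) = 8/((4 - 4) + 3) = 8/(0 + 3) = 8/3 ≈ 2.6667)
j = I*√3/3 (j = √(8/3 - 3) = √(-⅓) = I*√3/3 ≈ 0.57735*I)
11 + j*y(-4) = 11 + (I*√3/3)*(-15*(-4)) = 11 + (I*√3/3)*60 = 11 + 20*I*√3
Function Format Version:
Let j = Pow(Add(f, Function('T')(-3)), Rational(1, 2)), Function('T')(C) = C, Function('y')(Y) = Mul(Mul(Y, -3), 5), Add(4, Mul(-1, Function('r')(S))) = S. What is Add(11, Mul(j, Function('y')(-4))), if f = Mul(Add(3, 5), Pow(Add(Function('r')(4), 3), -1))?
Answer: Add(11, Mul(20, I, Pow(3, Rational(1, 2)))) ≈ Add(11.000, Mul(34.641, I))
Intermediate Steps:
Function('r')(S) = Add(4, Mul(-1, S))
Function('y')(Y) = Mul(-15, Y) (Function('y')(Y) = Mul(Mul(-3, Y), 5) = Mul(-15, Y))
f = Rational(8, 3) (f = Mul(Add(3, 5), Pow(Add(Add(4, Mul(-1, 4)), 3), -1)) = Mul(8, Pow(Add(Add(4, -4), 3), -1)) = Mul(8, Pow(Add(0, 3), -1)) = Mul(8, Pow(3, -1)) = Mul(8, Rational(1, 3)) = Rational(8, 3) ≈ 2.6667)
j = Mul(Rational(1, 3), I, Pow(3, Rational(1, 2))) (j = Pow(Add(Rational(8, 3), -3), Rational(1, 2)) = Pow(Rational(-1, 3), Rational(1, 2)) = Mul(Rational(1, 3), I, Pow(3, Rational(1, 2))) ≈ Mul(0.57735, I))
Add(11, Mul(j, Function('y')(-4))) = Add(11, Mul(Mul(Rational(1, 3), I, Pow(3, Rational(1, 2))), Mul(-15, -4))) = Add(11, Mul(Mul(Rational(1, 3), I, Pow(3, Rational(1, 2))), 60)) = Add(11, Mul(20, I, Pow(3, Rational(1, 2))))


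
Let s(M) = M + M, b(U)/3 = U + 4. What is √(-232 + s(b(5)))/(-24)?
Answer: -I*√178/24 ≈ -0.5559*I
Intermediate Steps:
b(U) = 12 + 3*U (b(U) = 3*(U + 4) = 3*(4 + U) = 12 + 3*U)
s(M) = 2*M
√(-232 + s(b(5)))/(-24) = √(-232 + 2*(12 + 3*5))/(-24) = -√(-232 + 2*(12 + 15))/24 = -√(-232 + 2*27)/24 = -√(-232 + 54)/24 = -I*√178/24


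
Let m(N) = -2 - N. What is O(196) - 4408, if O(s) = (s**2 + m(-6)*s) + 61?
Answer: 34853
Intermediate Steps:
O(s) = 61 + s**2 + 4*s (O(s) = (s**2 + (-2 - 1*(-6))*s) + 61 = (s**2 + (-2 + 6)*s) + 61 = (s**2 + 4*s) + 61 = 61 + s**2 + 4*s)
O(196) - 4408 = (61 + 196**2 + 4*196) - 4408 = (61 + 38416 + 784) - 4408 = 39261 - 4408 = 34853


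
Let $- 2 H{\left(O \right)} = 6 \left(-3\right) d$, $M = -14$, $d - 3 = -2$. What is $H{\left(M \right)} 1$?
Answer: $9$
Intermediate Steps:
$d = 1$ ($d = 3 - 2 = 1$)
$H{\left(O \right)} = 9$ ($H{\left(O \right)} = - \frac{6 \left(-3\right) 1}{2} = - \frac{\left(-18\right) 1}{2} = \left(- \frac{1}{2}\right) \left(-18\right) = 9$)
$H{\left(M \right)} 1 = 9 \cdot 1 = 9$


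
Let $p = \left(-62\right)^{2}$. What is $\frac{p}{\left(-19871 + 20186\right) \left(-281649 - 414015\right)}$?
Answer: $- \frac{961}{54783540} \approx -1.7542 \cdot 10^{-5}$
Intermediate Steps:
$p = 3844$
$\frac{p}{\left(-19871 + 20186\right) \left(-281649 - 414015\right)} = \frac{3844}{\left(-19871 + 20186\right) \left(-281649 - 414015\right)} = \frac{3844}{315 \left(-695664\right)} = \frac{3844}{-219134160} = 3844 \left(- \frac{1}{219134160}\right) = - \frac{961}{54783540}$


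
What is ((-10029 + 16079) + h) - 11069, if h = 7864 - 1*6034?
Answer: -3189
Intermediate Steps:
h = 1830 (h = 7864 - 6034 = 1830)
((-10029 + 16079) + h) - 11069 = ((-10029 + 16079) + 1830) - 11069 = (6050 + 1830) - 11069 = 7880 - 11069 = -3189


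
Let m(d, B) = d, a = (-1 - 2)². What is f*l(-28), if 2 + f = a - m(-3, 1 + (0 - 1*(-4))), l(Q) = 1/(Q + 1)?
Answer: -10/27 ≈ -0.37037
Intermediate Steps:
l(Q) = 1/(1 + Q)
a = 9 (a = (-3)² = 9)
f = 10 (f = -2 + (9 - 1*(-3)) = -2 + (9 + 3) = -2 + 12 = 10)
f*l(-28) = 10/(1 - 28) = 10/(-27) = 10*(-1/27) = -10/27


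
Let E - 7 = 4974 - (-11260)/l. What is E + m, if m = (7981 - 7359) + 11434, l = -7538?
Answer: 64206823/3769 ≈ 17036.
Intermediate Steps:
m = 12056 (m = 622 + 11434 = 12056)
E = 18767759/3769 (E = 7 + (4974 - (-11260)/(-7538)) = 7 + (4974 - (-11260)*(-1)/7538) = 7 + (4974 - 1*5630/3769) = 7 + (4974 - 5630/3769) = 7 + 18741376/3769 = 18767759/3769 ≈ 4979.5)
E + m = 18767759/3769 + 12056 = 64206823/3769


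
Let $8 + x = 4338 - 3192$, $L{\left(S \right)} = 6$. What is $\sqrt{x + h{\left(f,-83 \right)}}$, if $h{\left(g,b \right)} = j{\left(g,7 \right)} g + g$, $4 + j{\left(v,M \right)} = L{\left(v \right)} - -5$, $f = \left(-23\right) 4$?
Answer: $\sqrt{402} \approx 20.05$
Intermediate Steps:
$f = -92$
$x = 1138$ ($x = -8 + \left(4338 - 3192\right) = -8 + 1146 = 1138$)
$j{\left(v,M \right)} = 7$ ($j{\left(v,M \right)} = -4 + \left(6 - -5\right) = -4 + \left(6 + 5\right) = -4 + 11 = 7$)
$h{\left(g,b \right)} = 8 g$ ($h{\left(g,b \right)} = 7 g + g = 8 g$)
$\sqrt{x + h{\left(f,-83 \right)}} = \sqrt{1138 + 8 \left(-92\right)} = \sqrt{1138 - 736} = \sqrt{402}$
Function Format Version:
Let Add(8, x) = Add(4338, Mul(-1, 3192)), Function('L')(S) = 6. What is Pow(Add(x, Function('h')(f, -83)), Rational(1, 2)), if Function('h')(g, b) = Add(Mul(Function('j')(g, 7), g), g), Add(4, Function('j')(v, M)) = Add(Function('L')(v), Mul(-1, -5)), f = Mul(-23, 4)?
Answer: Pow(402, Rational(1, 2)) ≈ 20.050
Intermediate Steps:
f = -92
x = 1138 (x = Add(-8, Add(4338, Mul(-1, 3192))) = Add(-8, Add(4338, -3192)) = Add(-8, 1146) = 1138)
Function('j')(v, M) = 7 (Function('j')(v, M) = Add(-4, Add(6, Mul(-1, -5))) = Add(-4, Add(6, 5)) = Add(-4, 11) = 7)
Function('h')(g, b) = Mul(8, g) (Function('h')(g, b) = Add(Mul(7, g), g) = Mul(8, g))
Pow(Add(x, Function('h')(f, -83)), Rational(1, 2)) = Pow(Add(1138, Mul(8, -92)), Rational(1, 2)) = Pow(Add(1138, -736), Rational(1, 2)) = Pow(402, Rational(1, 2))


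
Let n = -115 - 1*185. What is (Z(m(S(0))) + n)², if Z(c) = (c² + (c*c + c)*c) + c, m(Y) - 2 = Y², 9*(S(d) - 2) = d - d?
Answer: 36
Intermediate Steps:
S(d) = 2 (S(d) = 2 + (d - d)/9 = 2 + (⅑)*0 = 2 + 0 = 2)
n = -300 (n = -115 - 185 = -300)
m(Y) = 2 + Y²
Z(c) = c + c² + c*(c + c²) (Z(c) = (c² + (c² + c)*c) + c = (c² + (c + c²)*c) + c = (c² + c*(c + c²)) + c = c + c² + c*(c + c²))
(Z(m(S(0))) + n)² = ((2 + 2²)*(1 + (2 + 2²)² + 2*(2 + 2²)) - 300)² = ((2 + 4)*(1 + (2 + 4)² + 2*(2 + 4)) - 300)² = (6*(1 + 6² + 2*6) - 300)² = (6*(1 + 36 + 12) - 300)² = (6*49 - 300)² = (294 - 300)² = (-6)² = 36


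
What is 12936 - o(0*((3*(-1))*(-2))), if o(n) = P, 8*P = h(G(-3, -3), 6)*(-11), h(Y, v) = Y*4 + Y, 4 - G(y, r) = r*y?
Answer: 103213/8 ≈ 12902.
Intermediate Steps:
G(y, r) = 4 - r*y
h(Y, v) = 5*Y (h(Y, v) = 4*Y + Y = 5*Y)
P = 275/8 (P = ((5*(4 - 1*(-3)*(-3)))*(-11))/8 = ((5*(4 - 9))*(-11))/8 = ((5*(-5))*(-11))/8 = (-25*(-11))/8 = (⅛)*275 = 275/8 ≈ 34.375)
o(n) = 275/8
12936 - o(0*((3*(-1))*(-2))) = 12936 - 1*275/8 = 12936 - 275/8 = 103213/8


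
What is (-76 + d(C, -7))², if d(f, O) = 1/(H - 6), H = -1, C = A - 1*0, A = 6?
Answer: 284089/49 ≈ 5797.7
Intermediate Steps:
C = 6 (C = 6 - 1*0 = 6 + 0 = 6)
d(f, O) = -⅐ (d(f, O) = 1/(-1 - 6) = 1/(-7) = -⅐)
(-76 + d(C, -7))² = (-76 - ⅐)² = (-533/7)² = 284089/49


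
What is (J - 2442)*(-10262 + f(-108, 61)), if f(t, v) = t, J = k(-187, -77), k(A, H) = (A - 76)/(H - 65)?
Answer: 1796607685/71 ≈ 2.5304e+7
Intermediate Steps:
k(A, H) = (-76 + A)/(-65 + H)
J = 263/142 (J = (-76 - 187)/(-65 - 77) = -263/(-142) = -1/142*(-263) = 263/142 ≈ 1.8521)
(J - 2442)*(-10262 + f(-108, 61)) = (263/142 - 2442)*(-10262 - 108) = -346501/142*(-10370) = 1796607685/71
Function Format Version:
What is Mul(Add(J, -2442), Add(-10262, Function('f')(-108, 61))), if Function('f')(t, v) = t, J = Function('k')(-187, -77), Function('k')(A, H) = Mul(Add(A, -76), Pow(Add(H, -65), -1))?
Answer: Rational(1796607685, 71) ≈ 2.5304e+7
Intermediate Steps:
Function('k')(A, H) = Mul(Pow(Add(-65, H), -1), Add(-76, A)) (Function('k')(A, H) = Mul(Add(-76, A), Pow(Add(-65, H), -1)) = Mul(Pow(Add(-65, H), -1), Add(-76, A)))
J = Rational(263, 142) (J = Mul(Pow(Add(-65, -77), -1), Add(-76, -187)) = Mul(Pow(-142, -1), -263) = Mul(Rational(-1, 142), -263) = Rational(263, 142) ≈ 1.8521)
Mul(Add(J, -2442), Add(-10262, Function('f')(-108, 61))) = Mul(Add(Rational(263, 142), -2442), Add(-10262, -108)) = Mul(Rational(-346501, 142), -10370) = Rational(1796607685, 71)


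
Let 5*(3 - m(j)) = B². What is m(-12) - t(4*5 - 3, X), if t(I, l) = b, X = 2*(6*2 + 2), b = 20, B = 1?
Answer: -86/5 ≈ -17.200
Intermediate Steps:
m(j) = 14/5 (m(j) = 3 - ⅕*1² = 3 - ⅕*1 = 3 - ⅕ = 14/5)
X = 28 (X = 2*(12 + 2) = 2*14 = 28)
t(I, l) = 20
m(-12) - t(4*5 - 3, X) = 14/5 - 1*20 = 14/5 - 20 = -86/5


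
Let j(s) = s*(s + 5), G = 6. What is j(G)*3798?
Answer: 250668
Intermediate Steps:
j(s) = s*(5 + s)
j(G)*3798 = (6*(5 + 6))*3798 = (6*11)*3798 = 66*3798 = 250668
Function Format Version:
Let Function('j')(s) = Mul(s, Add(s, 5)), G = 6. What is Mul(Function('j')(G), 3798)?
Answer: 250668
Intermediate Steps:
Function('j')(s) = Mul(s, Add(5, s))
Mul(Function('j')(G), 3798) = Mul(Mul(6, Add(5, 6)), 3798) = Mul(Mul(6, 11), 3798) = Mul(66, 3798) = 250668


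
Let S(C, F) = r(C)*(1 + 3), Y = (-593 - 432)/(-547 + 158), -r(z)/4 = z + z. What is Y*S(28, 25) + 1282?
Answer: -419702/389 ≈ -1078.9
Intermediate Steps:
r(z) = -8*z (r(z) = -4*(z + z) = -8*z)
Y = 1025/389 (Y = -1025/(-389) = -1025*(-1/389) = 1025/389 ≈ 2.6350)
S(C, F) = -32*C (S(C, F) = (-8*C)*(1 + 3) = -8*C*4 = -32*C)
Y*S(28, 25) + 1282 = 1025*(-32*28)/389 + 1282 = (1025/389)*(-896) + 1282 = -918400/389 + 1282 = -419702/389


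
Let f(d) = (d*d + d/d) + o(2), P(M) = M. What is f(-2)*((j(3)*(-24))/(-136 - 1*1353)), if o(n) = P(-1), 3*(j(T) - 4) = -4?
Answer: 256/1489 ≈ 0.17193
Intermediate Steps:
j(T) = 8/3 (j(T) = 4 + (1/3)*(-4) = 4 - 4/3 = 8/3)
o(n) = -1
f(d) = d**2 (f(d) = (d*d + d/d) - 1 = (d**2 + 1) - 1 = (1 + d**2) - 1 = d**2)
f(-2)*((j(3)*(-24))/(-136 - 1*1353)) = (-2)**2*(((8/3)*(-24))/(-136 - 1*1353)) = 4*(-64/(-136 - 1353)) = 4*(-64/(-1489)) = 4*(-64*(-1/1489)) = 4*(64/1489) = 256/1489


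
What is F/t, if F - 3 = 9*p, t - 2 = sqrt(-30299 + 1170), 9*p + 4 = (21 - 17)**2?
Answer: 10/9711 - 5*I*sqrt(29129)/9711 ≈ 0.0010298 - 0.087876*I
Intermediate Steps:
p = 4/3 (p = -4/9 + (21 - 17)**2/9 = -4/9 + (1/9)*4**2 = -4/9 + (1/9)*16 = -4/9 + 16/9 = 4/3 ≈ 1.3333)
t = 2 + I*sqrt(29129) (t = 2 + sqrt(-30299 + 1170) = 2 + sqrt(-29129) = 2 + I*sqrt(29129) ≈ 2.0 + 170.67*I)
F = 15 (F = 3 + 9*(4/3) = 3 + 12 = 15)
F/t = 15/(2 + I*sqrt(29129))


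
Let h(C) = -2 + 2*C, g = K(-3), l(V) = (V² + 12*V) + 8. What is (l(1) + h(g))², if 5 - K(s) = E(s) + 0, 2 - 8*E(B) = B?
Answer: 12321/16 ≈ 770.06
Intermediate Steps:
l(V) = 8 + V² + 12*V
E(B) = ¼ - B/8
K(s) = 19/4 + s/8 (K(s) = 5 - ((¼ - s/8) + 0) = 5 - (¼ - s/8) = 5 + (-¼ + s/8) = 19/4 + s/8)
g = 35/8 (g = 19/4 + (⅛)*(-3) = 19/4 - 3/8 = 35/8 ≈ 4.3750)
(l(1) + h(g))² = ((8 + 1² + 12*1) + (-2 + 2*(35/8)))² = ((8 + 1 + 12) + (-2 + 35/4))² = (21 + 27/4)² = (111/4)² = 12321/16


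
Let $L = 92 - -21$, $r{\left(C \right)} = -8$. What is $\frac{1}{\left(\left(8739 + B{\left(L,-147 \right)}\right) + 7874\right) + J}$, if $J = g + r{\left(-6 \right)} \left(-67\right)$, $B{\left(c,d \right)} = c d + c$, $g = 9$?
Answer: $\frac{1}{660} \approx 0.0015152$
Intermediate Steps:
$L = 113$ ($L = 92 + 21 = 113$)
$B{\left(c,d \right)} = c + c d$
$J = 545$ ($J = 9 - -536 = 9 + 536 = 545$)
$\frac{1}{\left(\left(8739 + B{\left(L,-147 \right)}\right) + 7874\right) + J} = \frac{1}{\left(\left(8739 + 113 \left(1 - 147\right)\right) + 7874\right) + 545} = \frac{1}{\left(\left(8739 + 113 \left(-146\right)\right) + 7874\right) + 545} = \frac{1}{\left(\left(8739 - 16498\right) + 7874\right) + 545} = \frac{1}{\left(-7759 + 7874\right) + 545} = \frac{1}{115 + 545} = \frac{1}{660}$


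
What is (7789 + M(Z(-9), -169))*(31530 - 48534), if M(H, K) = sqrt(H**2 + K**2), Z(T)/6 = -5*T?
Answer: -132444156 - 17004*sqrt(101461) ≈ -1.3786e+8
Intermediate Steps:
Z(T) = -30*T (Z(T) = 6*(-5*T) = -30*T)
(7789 + M(Z(-9), -169))*(31530 - 48534) = (7789 + sqrt((-30*(-9))**2 + (-169)**2))*(31530 - 48534) = (7789 + sqrt(270**2 + 28561))*(-17004) = (7789 + sqrt(72900 + 28561))*(-17004) = (7789 + sqrt(101461))*(-17004) = -132444156 - 17004*sqrt(101461)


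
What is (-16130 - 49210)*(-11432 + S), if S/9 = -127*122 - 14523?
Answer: 18398763900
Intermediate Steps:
S = -270153 (S = 9*(-127*122 - 14523) = 9*(-15494 - 14523) = 9*(-30017) = -270153)
(-16130 - 49210)*(-11432 + S) = (-16130 - 49210)*(-11432 - 270153) = -65340*(-281585) = 18398763900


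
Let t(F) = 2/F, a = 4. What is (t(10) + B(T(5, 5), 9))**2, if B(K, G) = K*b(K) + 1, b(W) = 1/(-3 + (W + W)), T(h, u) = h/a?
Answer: 169/100 ≈ 1.6900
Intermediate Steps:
T(h, u) = h/4
b(W) = 1/(-3 + 2*W)
B(K, G) = 1 + K/(-3 + 2*K) (B(K, G) = K/(-3 + 2*K) + 1 = 1 + K/(-3 + 2*K))
(t(10) + B(T(5, 5), 9))**2 = (2/10 + 3*(-1 + (1/4)*5)/(-3 + 2*((1/4)*5)))**2 = (2*(1/10) + 3*(-1 + 5/4)/(-3 + 2*(5/4)))**2 = (1/5 + 3*(1/4)/(-3 + 5/2))**2 = (1/5 + 3*(1/4)/(-1/2))**2 = (1/5 + 3*(-2)*(1/4))**2 = (1/5 - 3/2)**2 = (-13/10)**2 = 169/100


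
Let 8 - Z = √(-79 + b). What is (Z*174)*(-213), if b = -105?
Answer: -296496 + 74124*I*√46 ≈ -2.965e+5 + 5.0273e+5*I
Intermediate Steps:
Z = 8 - 2*I*√46 (Z = 8 - √(-79 - 105) = 8 - √(-184) = 8 - 2*I*√46 ≈ 8.0 - 13.565*I)
(Z*174)*(-213) = ((8 - 2*I*√46)*174)*(-213) = (1392 - 348*I*√46)*(-213) = -296496 + 74124*I*√46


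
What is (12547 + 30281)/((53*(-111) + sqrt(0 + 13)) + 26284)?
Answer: 72811169/34683399 - 3569*sqrt(13)/34683399 ≈ 2.0989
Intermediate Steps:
(12547 + 30281)/((53*(-111) + sqrt(0 + 13)) + 26284) = 42828/((-5883 + sqrt(13)) + 26284) = 42828/(20401 + sqrt(13))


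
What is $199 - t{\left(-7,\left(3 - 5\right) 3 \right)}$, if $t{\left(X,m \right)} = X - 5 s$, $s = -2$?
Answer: $196$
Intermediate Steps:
$t{\left(X,m \right)} = 10 + X$ ($t{\left(X,m \right)} = X - -10 = X + 10 = 10 + X$)
$199 - t{\left(-7,\left(3 - 5\right) 3 \right)} = 199 - \left(10 - 7\right) = 199 - 3 = 196$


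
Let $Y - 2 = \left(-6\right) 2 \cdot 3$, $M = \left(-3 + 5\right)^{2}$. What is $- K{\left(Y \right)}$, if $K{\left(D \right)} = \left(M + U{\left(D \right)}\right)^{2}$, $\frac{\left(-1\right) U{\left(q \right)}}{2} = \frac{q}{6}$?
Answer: $- \frac{2116}{9} \approx -235.11$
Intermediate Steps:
$U{\left(q \right)} = - \frac{q}{3}$ ($U{\left(q \right)} = - 2 \frac{q}{6} = - \frac{q}{3}$)
$M = 4$ ($M = 2^{2} = 4$)
$Y = -34$ ($Y = 2 + \left(-6\right) 2 \cdot 3 = 2 - 36 = -34$)
$K{\left(D \right)} = \left(4 - \frac{D}{3}\right)^{2}$
$- K{\left(Y \right)} = - \frac{\left(-12 - 34\right)^{2}}{9} = - \frac{\left(-46\right)^{2}}{9} = - \frac{2116}{9}$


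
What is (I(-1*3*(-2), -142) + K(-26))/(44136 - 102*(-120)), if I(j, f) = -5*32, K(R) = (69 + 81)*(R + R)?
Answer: -995/7047 ≈ -0.14119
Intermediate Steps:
K(R) = 300*R (K(R) = 150*(2*R) = 300*R)
I(j, f) = -160
(I(-1*3*(-2), -142) + K(-26))/(44136 - 102*(-120)) = (-160 + 300*(-26))/(44136 - 102*(-120)) = (-160 - 7800)/(44136 + 12240) = -7960/56376 = -7960*1/56376 = -995/7047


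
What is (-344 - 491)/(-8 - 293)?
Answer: 835/301 ≈ 2.7741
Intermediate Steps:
(-344 - 491)/(-8 - 293) = -835/(-301) = -835*(-1/301) = 835/301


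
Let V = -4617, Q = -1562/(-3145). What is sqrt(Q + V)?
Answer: I*sqrt(45661949935)/3145 ≈ 67.945*I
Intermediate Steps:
Q = 1562/3145 (Q = -1562*(-1/3145) = 1562/3145 ≈ 0.49666)
sqrt(Q + V) = sqrt(1562/3145 - 4617) = sqrt(-14518903/3145) = I*sqrt(45661949935)/3145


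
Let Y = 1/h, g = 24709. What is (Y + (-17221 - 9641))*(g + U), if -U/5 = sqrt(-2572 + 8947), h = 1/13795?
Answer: -322872503 + 326675*sqrt(255) ≈ -3.1766e+8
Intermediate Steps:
h = 1/13795 ≈ 7.2490e-5
U = -25*sqrt(255) (U = -5*sqrt(-2572 + 8947) = -25*sqrt(255) ≈ -399.22)
Y = 13795 (Y = 1/(1/13795) = 13795)
(Y + (-17221 - 9641))*(g + U) = (13795 + (-17221 - 9641))*(24709 - 25*sqrt(255)) = (13795 - 26862)*(24709 - 25*sqrt(255)) = -13067*(24709 - 25*sqrt(255)) = -322872503 + 326675*sqrt(255)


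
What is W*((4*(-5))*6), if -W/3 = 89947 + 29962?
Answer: 43167240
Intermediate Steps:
W = -359727 (W = -3*(89947 + 29962) = -3*119909 = -359727)
W*((4*(-5))*6) = -359727*4*(-5)*6 = -(-7194540)*6 = -359727*(-120) = 43167240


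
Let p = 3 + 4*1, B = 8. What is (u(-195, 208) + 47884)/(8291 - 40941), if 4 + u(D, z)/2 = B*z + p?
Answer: -25609/16325 ≈ -1.5687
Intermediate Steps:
p = 7 (p = 3 + 4 = 7)
u(D, z) = 6 + 16*z (u(D, z) = -8 + 2*(8*z + 7) = -8 + 2*(7 + 8*z) = -8 + (14 + 16*z) = 6 + 16*z)
(u(-195, 208) + 47884)/(8291 - 40941) = ((6 + 16*208) + 47884)/(8291 - 40941) = ((6 + 3328) + 47884)/(-32650) = (3334 + 47884)*(-1/32650) = 51218*(-1/32650) = -25609/16325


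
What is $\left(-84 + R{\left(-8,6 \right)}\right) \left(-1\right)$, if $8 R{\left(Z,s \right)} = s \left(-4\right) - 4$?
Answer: $\frac{175}{2} \approx 87.5$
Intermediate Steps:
$R{\left(Z,s \right)} = - \frac{1}{2} - \frac{s}{2}$ ($R{\left(Z,s \right)} = \frac{s \left(-4\right) - 4}{8} = \frac{- 4 s - 4}{8} = \frac{-4 - 4 s}{8} = - \frac{1}{2} - \frac{s}{2}$)
$\left(-84 + R{\left(-8,6 \right)}\right) \left(-1\right) = \left(-84 - \frac{7}{2}\right) \left(-1\right) = \left(- \frac{175}{2}\right) \left(-1\right) = \frac{175}{2}$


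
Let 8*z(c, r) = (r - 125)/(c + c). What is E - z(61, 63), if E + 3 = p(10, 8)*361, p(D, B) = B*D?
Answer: 14092007/488 ≈ 28877.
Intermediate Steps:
z(c, r) = (-125 + r)/(16*c) (z(c, r) = ((r - 125)/(c + c))/8 = ((-125 + r)/((2*c)))/8 = ((-125 + r)*(1/(2*c)))/8 = ((-125 + r)/(2*c))/8 = (-125 + r)/(16*c))
E = 28877 (E = -3 + (8*10)*361 = -3 + 80*361 = -3 + 28880 = 28877)
E - z(61, 63) = 28877 - (-125 + 63)/(16*61) = 28877 - (-62)/(16*61) = 28877 - 1*(-31/488) = 28877 + 31/488 = 14092007/488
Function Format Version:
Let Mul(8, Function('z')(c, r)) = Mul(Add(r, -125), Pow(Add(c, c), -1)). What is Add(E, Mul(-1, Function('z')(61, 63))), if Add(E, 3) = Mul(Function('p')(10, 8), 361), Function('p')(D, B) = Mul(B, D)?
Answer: Rational(14092007, 488) ≈ 28877.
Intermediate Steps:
Function('z')(c, r) = Mul(Rational(1, 16), Pow(c, -1), Add(-125, r)) (Function('z')(c, r) = Mul(Rational(1, 8), Mul(Add(r, -125), Pow(Add(c, c), -1))) = Mul(Rational(1, 8), Mul(Add(-125, r), Pow(Mul(2, c), -1))) = Mul(Rational(1, 8), Mul(Add(-125, r), Mul(Rational(1, 2), Pow(c, -1)))) = Mul(Rational(1, 8), Mul(Rational(1, 2), Pow(c, -1), Add(-125, r))) = Mul(Rational(1, 16), Pow(c, -1), Add(-125, r)))
E = 28877 (E = Add(-3, Mul(Mul(8, 10), 361)) = Add(-3, Mul(80, 361)) = Add(-3, 28880) = 28877)
Add(E, Mul(-1, Function('z')(61, 63))) = Add(28877, Mul(-1, Mul(Rational(1, 16), Pow(61, -1), Add(-125, 63)))) = Add(28877, Mul(-1, Mul(Rational(1, 16), Rational(1, 61), -62))) = Add(28877, Mul(-1, Rational(-31, 488))) = Add(28877, Rational(31, 488)) = Rational(14092007, 488)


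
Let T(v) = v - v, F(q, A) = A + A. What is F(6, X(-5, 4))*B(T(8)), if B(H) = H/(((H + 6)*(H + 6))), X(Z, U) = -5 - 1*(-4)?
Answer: 0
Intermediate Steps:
X(Z, U) = -1 (X(Z, U) = -5 + 4 = -1)
F(q, A) = 2*A
T(v) = 0
B(H) = H/(6 + H)**2 (B(H) = H/(((6 + H)*(6 + H))) = H/((6 + H)**2) = H/(6 + H)**2)
F(6, X(-5, 4))*B(T(8)) = (2*(-1))*(0/(6 + 0)**2) = -0/6**2 = -0/36 = -2*0 = 0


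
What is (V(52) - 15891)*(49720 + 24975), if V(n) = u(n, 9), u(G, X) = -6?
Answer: -1187426415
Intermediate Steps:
V(n) = -6
(V(52) - 15891)*(49720 + 24975) = (-6 - 15891)*(49720 + 24975) = -15897*74695 = -1187426415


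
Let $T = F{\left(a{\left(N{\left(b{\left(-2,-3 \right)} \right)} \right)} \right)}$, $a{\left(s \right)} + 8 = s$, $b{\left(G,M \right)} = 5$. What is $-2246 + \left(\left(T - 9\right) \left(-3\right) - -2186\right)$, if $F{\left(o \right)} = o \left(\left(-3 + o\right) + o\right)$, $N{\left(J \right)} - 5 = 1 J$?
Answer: $-39$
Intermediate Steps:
$N{\left(J \right)} = 5 + J$ ($N{\left(J \right)} = 5 + 1 J = 5 + J$)
$a{\left(s \right)} = -8 + s$
$F{\left(o \right)} = o \left(-3 + 2 o\right)$
$T = 2$ ($T = \left(-8 + \left(5 + 5\right)\right) \left(-3 + 2 \left(-8 + \left(5 + 5\right)\right)\right) = \left(-8 + 10\right) \left(-3 + 2 \left(-8 + 10\right)\right) = 2 \left(-3 + 2 \cdot 2\right) = 2 \left(-3 + 4\right) = 2 \cdot 1 = 2$)
$-2246 + \left(\left(T - 9\right) \left(-3\right) - -2186\right) = -2246 + \left(\left(2 - 9\right) \left(-3\right) - -2186\right) = -2246 + \left(\left(-7\right) \left(-3\right) + 2186\right) = -2246 + \left(21 + 2186\right) = -2246 + 2207 = -39$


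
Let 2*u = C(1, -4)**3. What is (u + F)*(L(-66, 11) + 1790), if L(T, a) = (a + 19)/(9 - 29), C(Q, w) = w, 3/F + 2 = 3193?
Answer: -365243893/6382 ≈ -57230.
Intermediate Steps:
F = 3/3191 (F = 3/(-2 + 3193) = 3/3191 ≈ 0.00094014)
L(T, a) = -19/20 - a/20 (L(T, a) = (19 + a)/(-20) = (19 + a)*(-1/20) = -19/20 - a/20)
u = -32 (u = (1/2)*(-4)**3 = (1/2)*(-64) = -32)
(u + F)*(L(-66, 11) + 1790) = (-32 + 3/3191)*((-19/20 - 1/20*11) + 1790) = -102109*((-19/20 - 11/20) + 1790)/3191 = -102109*(-3/2 + 1790)/3191 = -102109/3191*3577/2 = -365243893/6382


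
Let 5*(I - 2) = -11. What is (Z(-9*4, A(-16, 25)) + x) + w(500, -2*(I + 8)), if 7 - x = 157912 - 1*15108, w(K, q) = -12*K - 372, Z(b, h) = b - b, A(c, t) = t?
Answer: -149169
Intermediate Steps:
I = -⅕ (I = 2 + (⅕)*(-11) = 2 - 11/5 = -⅕ ≈ -0.20000)
Z(b, h) = 0
w(K, q) = -372 - 12*K
x = -142797 (x = 7 - (157912 - 1*15108) = 7 - (157912 - 15108) = 7 - 1*142804 = 7 - 142804 = -142797)
(Z(-9*4, A(-16, 25)) + x) + w(500, -2*(I + 8)) = (0 - 142797) + (-372 - 12*500) = -142797 + (-372 - 6000) = -142797 - 6372 = -149169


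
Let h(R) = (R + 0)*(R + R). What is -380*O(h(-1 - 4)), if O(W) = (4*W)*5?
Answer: -380000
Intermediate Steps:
h(R) = 2*R² (h(R) = R*(2*R) = 2*R²)
O(W) = 20*W
-380*O(h(-1 - 4)) = -7600*2*(-1 - 4)² = -7600*2*(-5)² = -7600*2*25 = -7600*50 = -380*1000 = -380000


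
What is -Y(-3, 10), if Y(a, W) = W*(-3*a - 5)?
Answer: -40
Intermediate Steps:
Y(a, W) = W*(-5 - 3*a)
-Y(-3, 10) = -(-1)*10*(5 + 3*(-3)) = -(-1)*10*(5 - 9) = -(-1)*10*(-4) = -1*40 = -40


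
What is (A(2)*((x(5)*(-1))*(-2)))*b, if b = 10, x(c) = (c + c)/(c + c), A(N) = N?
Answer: 40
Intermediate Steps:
x(c) = 1 (x(c) = (2*c)/((2*c)) = (2*c)*(1/(2*c)) = 1)
(A(2)*((x(5)*(-1))*(-2)))*b = (2*((1*(-1))*(-2)))*10 = (2*(-1*(-2)))*10 = (2*2)*10 = 4*10 = 40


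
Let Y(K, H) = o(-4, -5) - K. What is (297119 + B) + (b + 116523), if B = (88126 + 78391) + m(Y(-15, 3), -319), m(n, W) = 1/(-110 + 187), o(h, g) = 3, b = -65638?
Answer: 39618118/77 ≈ 5.1452e+5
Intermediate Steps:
Y(K, H) = 3 - K
m(n, W) = 1/77
B = 12821810/77 (B = (88126 + 78391) + 1/77 = 166517 + 1/77 = 12821810/77 ≈ 1.6652e+5)
(297119 + B) + (b + 116523) = (297119 + 12821810/77) + (-65638 + 116523) = 35699973/77 + 50885 = 39618118/77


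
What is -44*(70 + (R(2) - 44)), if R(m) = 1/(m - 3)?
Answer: -1100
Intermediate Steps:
R(m) = 1/(-3 + m)
-44*(70 + (R(2) - 44)) = -44*(70 + (1/(-3 + 2) - 44)) = -44*(70 + (1/(-1) - 44)) = -44*(70 + (-1 - 44)) = -44*(70 - 45) = -44*25 = -1100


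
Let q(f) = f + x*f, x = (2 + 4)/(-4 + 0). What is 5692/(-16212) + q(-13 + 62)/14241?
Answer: -4525387/12826394 ≈ -0.35282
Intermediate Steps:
x = -3/2 (x = 6/(-4) = 6*(-1/4) = -3/2 ≈ -1.5000)
q(f) = -f/2 (q(f) = f - 3*f/2 = -f/2)
5692/(-16212) + q(-13 + 62)/14241 = 5692/(-16212) - (-13 + 62)/2/14241 = 5692*(-1/16212) - 1/2*49*(1/14241) = -1423/4053 - 49/2*1/14241 = -1423/4053 - 49/28482 = -4525387/12826394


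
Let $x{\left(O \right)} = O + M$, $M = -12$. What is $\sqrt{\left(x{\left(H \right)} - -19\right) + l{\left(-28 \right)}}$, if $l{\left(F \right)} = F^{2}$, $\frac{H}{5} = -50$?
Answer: $\sqrt{541} \approx 23.259$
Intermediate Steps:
$H = -250$ ($H = 5 \left(-50\right) = -250$)
$x{\left(O \right)} = -12 + O$ ($x{\left(O \right)} = O - 12 = -12 + O$)
$\sqrt{\left(x{\left(H \right)} - -19\right) + l{\left(-28 \right)}} = \sqrt{\left(\left(-12 - 250\right) - -19\right) + \left(-28\right)^{2}} = \sqrt{\left(-262 + 19\right) + 784} = \sqrt{-243 + 784} = \sqrt{541}$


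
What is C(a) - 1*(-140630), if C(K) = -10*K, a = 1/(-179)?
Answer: 25172780/179 ≈ 1.4063e+5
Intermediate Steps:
a = -1/179 ≈ -0.0055866
C(a) - 1*(-140630) = -10*(-1/179) - 1*(-140630) = 10/179 + 140630 = 25172780/179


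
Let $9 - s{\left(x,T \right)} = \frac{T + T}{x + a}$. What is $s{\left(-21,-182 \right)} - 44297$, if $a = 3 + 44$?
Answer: $-44274$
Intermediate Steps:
$a = 47$
$s{\left(x,T \right)} = 9 - \frac{2 T}{47 + x}$ ($s{\left(x,T \right)} = 9 - \frac{T + T}{x + 47} = 9 - \frac{2 T}{47 + x}$)
$s{\left(-21,-182 \right)} - 44297 = \frac{423 - -364 + 9 \left(-21\right)}{47 - 21} - 44297 = \frac{423 + 364 - 189}{26} - 44297 = \frac{1}{26} \cdot 598 - 44297 = 23 - 44297 = -44274$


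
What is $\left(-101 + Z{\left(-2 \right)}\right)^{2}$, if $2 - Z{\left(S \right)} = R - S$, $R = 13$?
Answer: $12996$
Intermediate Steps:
$Z{\left(S \right)} = -11 + S$ ($Z{\left(S \right)} = 2 - \left(13 - S\right) = 2 + \left(-13 + S\right) = -11 + S$)
$\left(-101 + Z{\left(-2 \right)}\right)^{2} = \left(-101 - 13\right)^{2} = \left(-114\right)^{2} = 12996$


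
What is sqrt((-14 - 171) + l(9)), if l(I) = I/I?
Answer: 2*I*sqrt(46) ≈ 13.565*I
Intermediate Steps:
l(I) = 1
sqrt((-14 - 171) + l(9)) = sqrt((-14 - 171) + 1) = sqrt(-185 + 1) = sqrt(-184) = 2*I*sqrt(46)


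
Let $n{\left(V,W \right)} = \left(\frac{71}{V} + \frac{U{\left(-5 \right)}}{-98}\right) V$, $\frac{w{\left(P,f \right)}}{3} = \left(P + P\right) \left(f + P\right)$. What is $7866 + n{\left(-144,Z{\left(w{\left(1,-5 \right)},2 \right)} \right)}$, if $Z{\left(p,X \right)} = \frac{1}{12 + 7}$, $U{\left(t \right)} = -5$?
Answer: $\frac{388553}{49} \approx 7929.7$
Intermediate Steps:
$w{\left(P,f \right)} = 6 P \left(P + f\right)$ ($w{\left(P,f \right)} = 3 \left(P + P\right) \left(f + P\right) = 3 \cdot 2 P \left(P + f\right) = 6 P \left(P + f\right)$)
$Z{\left(p,X \right)} = \frac{1}{19}$
$n{\left(V,W \right)} = V \left(\frac{5}{98} + \frac{71}{V}\right)$ ($n{\left(V,W \right)} = \left(\frac{71}{V} - \frac{5}{-98}\right) V = \left(\frac{71}{V} - - \frac{5}{98}\right) V = \left(\frac{71}{V} + \frac{5}{98}\right) V = \left(\frac{5}{98} + \frac{71}{V}\right) V = V \left(\frac{5}{98} + \frac{71}{V}\right)$)
$7866 + n{\left(-144,Z{\left(w{\left(1,-5 \right)},2 \right)} \right)} = 7866 + \left(71 + \frac{5}{98} \left(-144\right)\right) = 7866 + \left(71 - \frac{360}{49}\right) = 7866 + \frac{3119}{49} = \frac{388553}{49}$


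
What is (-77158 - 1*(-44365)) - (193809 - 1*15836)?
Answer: -210766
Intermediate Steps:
(-77158 - 1*(-44365)) - (193809 - 1*15836) = (-77158 + 44365) - (193809 - 15836) = -32793 - 1*177973 = -32793 - 177973 = -210766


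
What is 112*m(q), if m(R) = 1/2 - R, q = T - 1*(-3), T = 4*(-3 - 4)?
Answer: 2856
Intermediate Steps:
T = -28 (T = 4*(-7) = -28)
q = -25 (q = -28 - 1*(-3) = -28 + 3 = -25)
m(R) = ½ - R
112*m(q) = 112*(½ - 1*(-25)) = 112*(½ + 25) = 112*(51/2) = 2856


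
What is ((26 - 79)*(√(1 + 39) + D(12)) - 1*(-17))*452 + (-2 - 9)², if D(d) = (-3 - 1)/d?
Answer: 47371/3 - 47912*√10 ≈ -1.3572e+5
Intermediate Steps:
D(d) = -4/d
((26 - 79)*(√(1 + 39) + D(12)) - 1*(-17))*452 + (-2 - 9)² = ((26 - 79)*(√(1 + 39) - 4/12) - 1*(-17))*452 + (-2 - 9)² = (-53*(√40 - 4*1/12) + 17)*452 + (-11)² = (-53*(2*√10 - ⅓) + 17)*452 + 121 = (-53*(-⅓ + 2*√10) + 17)*452 + 121 = ((53/3 - 106*√10) + 17)*452 + 121 = (104/3 - 106*√10)*452 + 121 = (47008/3 - 47912*√10) + 121 = 47371/3 - 47912*√10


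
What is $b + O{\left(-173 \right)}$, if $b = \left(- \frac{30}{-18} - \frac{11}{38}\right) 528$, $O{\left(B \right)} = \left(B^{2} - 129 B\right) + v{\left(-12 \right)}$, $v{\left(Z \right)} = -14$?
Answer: $\frac{1006224}{19} \approx 52959.0$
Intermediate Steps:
$O{\left(B \right)} = -14 + B^{2} - 129 B$ ($O{\left(B \right)} = \left(B^{2} - 129 B\right) - 14 = -14 + B^{2} - 129 B$)
$b = \frac{13816}{19}$ ($b = \left(\left(-30\right) \left(- \frac{1}{18}\right) - \frac{11}{38}\right) 528 = \left(\frac{5}{3} - \frac{11}{38}\right) 528 = \frac{157}{114} \cdot 528 = \frac{13816}{19} \approx 727.16$)
$b + O{\left(-173 \right)} = \frac{13816}{19} - \left(-22303 - 29929\right) = \frac{13816}{19} + \left(-14 + 29929 + 22317\right) = \frac{13816}{19} + 52232 = \frac{1006224}{19}$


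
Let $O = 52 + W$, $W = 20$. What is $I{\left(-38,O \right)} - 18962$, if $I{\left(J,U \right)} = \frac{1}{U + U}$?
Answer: $- \frac{2730527}{144} \approx -18962.0$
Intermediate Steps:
$O = 72$ ($O = 52 + 20 = 72$)
$I{\left(J,U \right)} = \frac{1}{2 U}$
$I{\left(-38,O \right)} - 18962 = \frac{1}{2 \cdot 72} - 18962 = \frac{1}{2} \cdot \frac{1}{72} - 18962 = \frac{1}{144} - 18962 = - \frac{2730527}{144}$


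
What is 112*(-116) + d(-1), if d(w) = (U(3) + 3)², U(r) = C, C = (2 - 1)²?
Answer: -12976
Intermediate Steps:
C = 1 (C = 1² = 1)
U(r) = 1
d(w) = 16 (d(w) = (1 + 3)² = 4² = 16)
112*(-116) + d(-1) = 112*(-116) + 16 = -12992 + 16 = -12976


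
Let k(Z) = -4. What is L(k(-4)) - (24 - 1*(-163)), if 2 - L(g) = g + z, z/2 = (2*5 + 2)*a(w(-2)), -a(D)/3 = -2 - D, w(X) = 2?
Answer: -469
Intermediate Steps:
a(D) = 6 + 3*D (a(D) = -3*(-2 - D) = 6 + 3*D)
z = 288 (z = 2*((2*5 + 2)*(6 + 3*2)) = 2*((10 + 2)*(6 + 6)) = 2*(12*12) = 2*144 = 288)
L(g) = -286 - g (L(g) = 2 - (g + 288) = 2 - (288 + g) = 2 + (-288 - g) = -286 - g)
L(k(-4)) - (24 - 1*(-163)) = (-286 - 1*(-4)) - (24 - 1*(-163)) = (-286 + 4) - (24 + 163) = -282 - 1*187 = -282 - 187 = -469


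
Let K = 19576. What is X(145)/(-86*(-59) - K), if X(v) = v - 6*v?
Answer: 725/14502 ≈ 0.049993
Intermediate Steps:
X(v) = -5*v
X(145)/(-86*(-59) - K) = (-5*145)/(-86*(-59) - 1*19576) = -725/(5074 - 19576) = -725/(-14502) = -725*(-1/14502) = 725/14502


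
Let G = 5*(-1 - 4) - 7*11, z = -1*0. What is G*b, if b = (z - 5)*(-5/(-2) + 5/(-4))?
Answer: 1275/2 ≈ 637.50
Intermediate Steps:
z = 0
G = -102 (G = 5*(-5) - 77 = -25 - 77 = -102)
b = -25/4 (b = (0 - 5)*(-5/(-2) + 5/(-4)) = -5*(-5*(-½) + 5*(-¼)) = -5*(5/2 - 5/4) = -5*5/4 = -25/4 ≈ -6.2500)
G*b = -102*(-25/4) = 1275/2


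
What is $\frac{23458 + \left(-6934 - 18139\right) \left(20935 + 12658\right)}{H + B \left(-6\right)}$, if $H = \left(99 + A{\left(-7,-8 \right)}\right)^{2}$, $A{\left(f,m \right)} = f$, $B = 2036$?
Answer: $\frac{842253831}{3752} \approx 2.2448 \cdot 10^{5}$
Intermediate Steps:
$H = 8464$ ($H = \left(99 - 7\right)^{2} = 92^{2} = 8464$)
$\frac{23458 + \left(-6934 - 18139\right) \left(20935 + 12658\right)}{H + B \left(-6\right)} = \frac{23458 + \left(-6934 - 18139\right) \left(20935 + 12658\right)}{8464 + 2036 \left(-6\right)} = \frac{23458 - 842277289}{8464 - 12216} = \frac{23458 - 842277289}{-3752} = \left(-842253831\right) \left(- \frac{1}{3752}\right) = \frac{842253831}{3752}$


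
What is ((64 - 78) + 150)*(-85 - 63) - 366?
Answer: -20494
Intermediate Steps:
((64 - 78) + 150)*(-85 - 63) - 366 = (-14 + 150)*(-148) - 366 = 136*(-148) - 366 = -20128 - 366 = -20494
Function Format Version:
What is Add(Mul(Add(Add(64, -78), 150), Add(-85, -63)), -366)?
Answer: -20494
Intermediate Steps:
Add(Mul(Add(Add(64, -78), 150), Add(-85, -63)), -366) = Add(Mul(Add(-14, 150), -148), -366) = Add(Mul(136, -148), -366) = Add(-20128, -366) = -20494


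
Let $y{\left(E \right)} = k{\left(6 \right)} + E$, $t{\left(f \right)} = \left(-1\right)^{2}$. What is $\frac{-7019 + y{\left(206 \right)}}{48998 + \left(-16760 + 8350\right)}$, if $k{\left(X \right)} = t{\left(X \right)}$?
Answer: $- \frac{1703}{10147} \approx -0.16783$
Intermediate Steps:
$t{\left(f \right)} = 1$
$k{\left(X \right)} = 1$
$y{\left(E \right)} = 1 + E$
$\frac{-7019 + y{\left(206 \right)}}{48998 + \left(-16760 + 8350\right)} = \frac{-7019 + \left(1 + 206\right)}{48998 + \left(-16760 + 8350\right)} = \frac{-7019 + 207}{48998 - 8410} = - \frac{6812}{40588} = \left(-6812\right) \frac{1}{40588} = - \frac{1703}{10147}$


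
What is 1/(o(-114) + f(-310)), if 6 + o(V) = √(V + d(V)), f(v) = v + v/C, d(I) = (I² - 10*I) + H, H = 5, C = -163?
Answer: -8345274/2248551841 - 345397*√83/2248551841 ≈ -0.0051108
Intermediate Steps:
d(I) = 5 + I² - 10*I (d(I) = (I² - 10*I) + 5 = 5 + I² - 10*I)
f(v) = 162*v/163 (f(v) = v + v/(-163) = v + v*(-1/163) = v - v/163 = 162*v/163)
o(V) = -6 + √(5 + V² - 9*V) (o(V) = -6 + √(V + (5 + V² - 10*V)) = -6 + √(5 + V² - 9*V))
1/(o(-114) + f(-310)) = 1/((-6 + √(5 + (-114)² - 9*(-114))) + (162/163)*(-310)) = 1/((-6 + √(5 + 12996 + 1026)) - 50220/163) = 1/((-6 + √14027) - 50220/163) = 1/((-6 + 13*√83) - 50220/163) = 1/(-51198/163 + 13*√83)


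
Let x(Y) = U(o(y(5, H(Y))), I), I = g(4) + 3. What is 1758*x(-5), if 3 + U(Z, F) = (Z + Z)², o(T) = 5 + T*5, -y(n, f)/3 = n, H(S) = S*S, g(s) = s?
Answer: 34451526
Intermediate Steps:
H(S) = S²
y(n, f) = -3*n
o(T) = 5 + 5*T
I = 7 (I = 4 + 3 = 7)
U(Z, F) = -3 + 4*Z² (U(Z, F) = -3 + (Z + Z)² = -3 + (2*Z)² = -3 + 4*Z²)
x(Y) = 19597 (x(Y) = -3 + 4*(5 + 5*(-3*5))² = -3 + 4*(5 + 5*(-15))² = -3 + 4*(5 - 75)² = -3 + 4*(-70)² = -3 + 4*4900 = -3 + 19600 = 19597)
1758*x(-5) = 1758*19597 = 34451526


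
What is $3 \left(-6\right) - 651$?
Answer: $-669$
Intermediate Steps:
$3 \left(-6\right) - 651 = -18 - 651 = -669$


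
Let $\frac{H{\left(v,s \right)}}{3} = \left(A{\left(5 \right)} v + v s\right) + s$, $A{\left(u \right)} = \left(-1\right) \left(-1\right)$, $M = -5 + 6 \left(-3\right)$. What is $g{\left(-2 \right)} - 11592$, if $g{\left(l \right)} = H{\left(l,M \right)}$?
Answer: $-11529$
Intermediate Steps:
$M = -23$ ($M = -5 - 18 = -23$)
$A{\left(u \right)} = 1$
$H{\left(v,s \right)} = 3 s + 3 v + 3 s v$ ($H{\left(v,s \right)} = 3 \left(\left(1 v + v s\right) + s\right) = 3 \left(\left(v + s v\right) + s\right) = 3 \left(s + v + s v\right) = 3 s + 3 v + 3 s v$)
$g{\left(l \right)} = -69 - 66 l$ ($g{\left(l \right)} = 3 \left(-23\right) + 3 l + 3 \left(-23\right) l = -69 + 3 l - 69 l = -69 - 66 l$)
$g{\left(-2 \right)} - 11592 = \left(-69 - -132\right) - 11592 = \left(-69 + 132\right) - 11592 = 63 - 11592 = -11529$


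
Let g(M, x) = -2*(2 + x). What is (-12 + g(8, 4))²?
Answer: 576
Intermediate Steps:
g(M, x) = -4 - 2*x
(-12 + g(8, 4))² = (-12 + (-4 - 2*4))² = (-12 + (-4 - 8))² = (-12 - 12)² = (-24)² = 576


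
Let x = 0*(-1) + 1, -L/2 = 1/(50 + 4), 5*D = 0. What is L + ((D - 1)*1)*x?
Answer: -28/27 ≈ -1.0370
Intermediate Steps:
D = 0 (D = (1/5)*0 = 0)
L = -1/27 (L = -2/(50 + 4) = -2/54 = -2*1/54 = -1/27 ≈ -0.037037)
x = 1 (x = 0 + 1 = 1)
L + ((D - 1)*1)*x = -1/27 + ((0 - 1)*1)*1 = -1/27 - 1*1*1 = -1/27 - 1*1 = -1/27 - 1 = -28/27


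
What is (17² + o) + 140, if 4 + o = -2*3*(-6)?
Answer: 461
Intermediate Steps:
o = 32 (o = -4 - 2*3*(-6) = -4 - 6*(-6) = -4 + 36 = 32)
(17² + o) + 140 = (17² + 32) + 140 = (289 + 32) + 140 = 321 + 140 = 461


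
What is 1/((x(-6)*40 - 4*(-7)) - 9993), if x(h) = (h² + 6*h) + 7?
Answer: -1/9685 ≈ -0.00010325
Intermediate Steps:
x(h) = 7 + h² + 6*h
1/((x(-6)*40 - 4*(-7)) - 9993) = 1/(((7 + (-6)² + 6*(-6))*40 - 4*(-7)) - 9993) = 1/(((7 + 36 - 36)*40 + 28) - 9993) = 1/((7*40 + 28) - 9993) = 1/((280 + 28) - 9993) = 1/(308 - 9993) = 1/(-9685) = -1/9685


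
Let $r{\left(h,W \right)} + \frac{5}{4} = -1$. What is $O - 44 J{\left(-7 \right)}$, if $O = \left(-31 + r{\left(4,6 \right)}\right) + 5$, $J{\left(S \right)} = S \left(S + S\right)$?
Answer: $- \frac{17361}{4} \approx -4340.3$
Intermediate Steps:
$r{\left(h,W \right)} = - \frac{9}{4}$ ($r{\left(h,W \right)} = - \frac{5}{4} - 1 = - \frac{9}{4}$)
$J{\left(S \right)} = 2 S^{2}$ ($J{\left(S \right)} = S 2 S = 2 S^{2}$)
$O = - \frac{113}{4}$ ($O = \left(-31 - \frac{9}{4}\right) + 5 = - \frac{133}{4} + 5 = - \frac{113}{4} \approx -28.25$)
$O - 44 J{\left(-7 \right)} = - \frac{113}{4} - 44 \cdot 2 \left(-7\right)^{2} = - \frac{113}{4} - 44 \cdot 2 \cdot 49 = - \frac{113}{4} - 4312 = - \frac{17361}{4}$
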